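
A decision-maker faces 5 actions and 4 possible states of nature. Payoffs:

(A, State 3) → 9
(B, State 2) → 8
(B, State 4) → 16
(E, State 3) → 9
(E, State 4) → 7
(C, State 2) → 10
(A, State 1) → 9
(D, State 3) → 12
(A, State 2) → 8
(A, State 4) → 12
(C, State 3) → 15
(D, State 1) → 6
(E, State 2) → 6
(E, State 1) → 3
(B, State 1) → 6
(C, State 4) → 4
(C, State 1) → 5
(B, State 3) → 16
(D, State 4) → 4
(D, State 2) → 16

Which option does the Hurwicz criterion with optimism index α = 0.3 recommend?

A

A: 0.3·12 + 0.7·8 = 9.2
B: 0.3·16 + 0.7·6 = 9
C: 0.3·15 + 0.7·4 = 7.3
D: 0.3·16 + 0.7·4 = 7.6
E: 0.3·9 + 0.7·3 = 4.8
Highest Hurwicz score = 9.2 → A.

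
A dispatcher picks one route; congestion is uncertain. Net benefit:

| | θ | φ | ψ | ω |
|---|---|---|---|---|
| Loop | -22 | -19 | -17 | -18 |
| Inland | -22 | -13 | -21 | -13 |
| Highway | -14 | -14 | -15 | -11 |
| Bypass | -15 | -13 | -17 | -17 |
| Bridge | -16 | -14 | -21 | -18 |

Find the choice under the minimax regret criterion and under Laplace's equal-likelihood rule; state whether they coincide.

Column bests: θ=-14, φ=-13, ψ=-15, ω=-11.
Loop regrets: 8, 6, 2, 7 → max 8
Inland regrets: 8, 0, 6, 2 → max 8
Highway regrets: 0, 1, 0, 0 → max 1
Bypass regrets: 1, 0, 2, 6 → max 6
Bridge regrets: 2, 1, 6, 7 → max 7
Smallest max regret = 1 → Highway.
Row averages: Loop=-19, Inland=-17.25, Highway=-13.5, Bypass=-15.5, Bridge=-17.25
Highest average = -13.5 → Highway.

minimax regret → Highway; laplace → Highway (agree)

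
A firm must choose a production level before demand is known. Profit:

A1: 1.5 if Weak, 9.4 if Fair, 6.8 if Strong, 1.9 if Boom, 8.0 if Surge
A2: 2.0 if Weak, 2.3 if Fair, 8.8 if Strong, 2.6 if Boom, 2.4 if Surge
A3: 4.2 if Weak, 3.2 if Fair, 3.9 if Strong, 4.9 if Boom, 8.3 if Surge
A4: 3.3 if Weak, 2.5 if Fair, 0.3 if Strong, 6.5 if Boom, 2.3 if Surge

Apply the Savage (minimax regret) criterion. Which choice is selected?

A1

Column bests: Weak=4.2, Fair=9.4, Strong=8.8, Boom=6.5, Surge=8.3.
A1 regrets: 2.7, 0.0, 2.0, 4.6, 0.3 → max 4.6
A2 regrets: 2.2, 7.1, 0.0, 3.9, 5.9 → max 7.1
A3 regrets: 0.0, 6.2, 4.9, 1.6, 0.0 → max 6.2
A4 regrets: 0.9, 6.9, 8.5, 0.0, 6.0 → max 8.5
Smallest max regret = 4.6 → A1.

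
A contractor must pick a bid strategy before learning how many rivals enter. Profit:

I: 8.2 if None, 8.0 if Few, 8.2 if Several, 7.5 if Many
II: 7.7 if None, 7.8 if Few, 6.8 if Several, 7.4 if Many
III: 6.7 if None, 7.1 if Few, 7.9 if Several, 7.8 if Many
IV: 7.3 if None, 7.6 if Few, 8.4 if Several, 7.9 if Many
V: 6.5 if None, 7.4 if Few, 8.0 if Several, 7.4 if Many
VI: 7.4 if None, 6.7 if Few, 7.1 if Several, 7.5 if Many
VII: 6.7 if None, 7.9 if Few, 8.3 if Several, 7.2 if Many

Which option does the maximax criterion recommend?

Row maxima: I=8.2, II=7.8, III=7.9, IV=8.4, V=8.0, VI=7.5, VII=8.3
Best best-case = 8.4 → IV.

IV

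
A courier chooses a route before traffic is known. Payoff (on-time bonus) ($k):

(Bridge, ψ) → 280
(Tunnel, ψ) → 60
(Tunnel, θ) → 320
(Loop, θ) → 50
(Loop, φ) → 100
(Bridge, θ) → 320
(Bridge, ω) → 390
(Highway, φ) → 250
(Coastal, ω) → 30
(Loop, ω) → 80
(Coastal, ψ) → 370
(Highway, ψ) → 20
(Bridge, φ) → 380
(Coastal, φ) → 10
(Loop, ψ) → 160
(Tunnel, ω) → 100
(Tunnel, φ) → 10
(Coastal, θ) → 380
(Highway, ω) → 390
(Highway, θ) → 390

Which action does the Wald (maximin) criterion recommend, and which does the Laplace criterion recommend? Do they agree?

maximin → Bridge; laplace → Bridge (agree)

Row minima: Coastal=10, Loop=50, Highway=20, Bridge=280, Tunnel=10
Best worst-case = 280 → Bridge.
Row averages: Coastal=197.5, Loop=97.5, Highway=262.5, Bridge=342.5, Tunnel=122.5
Highest average = 342.5 → Bridge.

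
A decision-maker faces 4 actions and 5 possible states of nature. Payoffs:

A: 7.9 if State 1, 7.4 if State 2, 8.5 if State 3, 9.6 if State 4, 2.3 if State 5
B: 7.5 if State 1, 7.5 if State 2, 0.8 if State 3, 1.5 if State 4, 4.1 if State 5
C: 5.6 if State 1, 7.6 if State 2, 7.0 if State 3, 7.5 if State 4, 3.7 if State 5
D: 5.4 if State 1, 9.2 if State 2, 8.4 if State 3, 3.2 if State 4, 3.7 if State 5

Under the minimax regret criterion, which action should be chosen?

Column bests: State 1=7.9, State 2=9.2, State 3=8.5, State 4=9.6, State 5=4.1.
A regrets: 0.0, 1.8, 0.0, 0.0, 1.8 → max 1.8
B regrets: 0.4, 1.7, 7.7, 8.1, 0.0 → max 8.1
C regrets: 2.3, 1.6, 1.5, 2.1, 0.4 → max 2.3
D regrets: 2.5, 0.0, 0.1, 6.4, 0.4 → max 6.4
Smallest max regret = 1.8 → A.

A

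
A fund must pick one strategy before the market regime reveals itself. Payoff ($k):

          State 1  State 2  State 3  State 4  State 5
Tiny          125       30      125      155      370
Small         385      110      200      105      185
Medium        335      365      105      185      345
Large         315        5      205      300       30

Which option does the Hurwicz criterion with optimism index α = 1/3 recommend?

Tiny: 1/3·370 + 2/3·30 = 430/3
Small: 1/3·385 + 2/3·105 = 595/3
Medium: 1/3·365 + 2/3·105 = 575/3
Large: 1/3·315 + 2/3·5 = 325/3
Highest Hurwicz score = 595/3 → Small.

Small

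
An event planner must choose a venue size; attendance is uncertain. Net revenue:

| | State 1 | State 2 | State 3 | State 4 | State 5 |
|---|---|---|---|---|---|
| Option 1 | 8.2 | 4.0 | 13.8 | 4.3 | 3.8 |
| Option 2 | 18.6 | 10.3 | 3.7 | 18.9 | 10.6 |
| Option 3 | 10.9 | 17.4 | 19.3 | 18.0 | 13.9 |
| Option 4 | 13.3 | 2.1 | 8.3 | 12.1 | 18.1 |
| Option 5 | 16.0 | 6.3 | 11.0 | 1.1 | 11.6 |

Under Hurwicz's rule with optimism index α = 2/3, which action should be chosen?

Option 1: 2/3·13.8 + 1/3·3.8 = 157/15
Option 2: 2/3·18.9 + 1/3·3.7 = 83/6
Option 3: 2/3·19.3 + 1/3·10.9 = 16.5
Option 4: 2/3·18.1 + 1/3·2.1 = 383/30
Option 5: 2/3·16.0 + 1/3·1.1 = 331/30
Highest Hurwicz score = 16.5 → Option 3.

Option 3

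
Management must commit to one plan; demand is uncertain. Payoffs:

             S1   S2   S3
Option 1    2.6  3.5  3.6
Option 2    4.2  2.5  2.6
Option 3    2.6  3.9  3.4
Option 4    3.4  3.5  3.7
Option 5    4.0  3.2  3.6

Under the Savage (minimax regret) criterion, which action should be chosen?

Column bests: S1=4.2, S2=3.9, S3=3.7.
Option 1 regrets: 1.6, 0.4, 0.1 → max 1.6
Option 2 regrets: 0.0, 1.4, 1.1 → max 1.4
Option 3 regrets: 1.6, 0.0, 0.3 → max 1.6
Option 4 regrets: 0.8, 0.4, 0.0 → max 0.8
Option 5 regrets: 0.2, 0.7, 0.1 → max 0.7
Smallest max regret = 0.7 → Option 5.

Option 5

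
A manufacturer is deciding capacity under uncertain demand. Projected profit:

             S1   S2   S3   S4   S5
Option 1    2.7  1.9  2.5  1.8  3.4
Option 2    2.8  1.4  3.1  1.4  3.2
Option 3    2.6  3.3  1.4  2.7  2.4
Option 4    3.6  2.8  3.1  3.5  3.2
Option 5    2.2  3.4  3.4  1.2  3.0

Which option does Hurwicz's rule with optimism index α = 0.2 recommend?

Option 4

Option 1: 0.2·3.4 + 0.8·1.8 = 2.12
Option 2: 0.2·3.2 + 0.8·1.4 = 1.76
Option 3: 0.2·3.3 + 0.8·1.4 = 1.78
Option 4: 0.2·3.6 + 0.8·2.8 = 2.96
Option 5: 0.2·3.4 + 0.8·1.2 = 1.64
Highest Hurwicz score = 2.96 → Option 4.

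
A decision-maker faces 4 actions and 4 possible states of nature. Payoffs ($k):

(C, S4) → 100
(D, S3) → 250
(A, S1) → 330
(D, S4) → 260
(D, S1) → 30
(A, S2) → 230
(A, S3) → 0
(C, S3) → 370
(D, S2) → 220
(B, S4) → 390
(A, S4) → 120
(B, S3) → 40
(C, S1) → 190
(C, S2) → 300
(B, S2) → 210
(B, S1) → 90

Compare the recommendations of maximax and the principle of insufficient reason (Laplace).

maximax → B; laplace → C (disagree)

Row maxima: A=330, B=390, C=370, D=260
Best best-case = 390 → B.
Row averages: A=170, B=182.5, C=240, D=190
Highest average = 240 → C.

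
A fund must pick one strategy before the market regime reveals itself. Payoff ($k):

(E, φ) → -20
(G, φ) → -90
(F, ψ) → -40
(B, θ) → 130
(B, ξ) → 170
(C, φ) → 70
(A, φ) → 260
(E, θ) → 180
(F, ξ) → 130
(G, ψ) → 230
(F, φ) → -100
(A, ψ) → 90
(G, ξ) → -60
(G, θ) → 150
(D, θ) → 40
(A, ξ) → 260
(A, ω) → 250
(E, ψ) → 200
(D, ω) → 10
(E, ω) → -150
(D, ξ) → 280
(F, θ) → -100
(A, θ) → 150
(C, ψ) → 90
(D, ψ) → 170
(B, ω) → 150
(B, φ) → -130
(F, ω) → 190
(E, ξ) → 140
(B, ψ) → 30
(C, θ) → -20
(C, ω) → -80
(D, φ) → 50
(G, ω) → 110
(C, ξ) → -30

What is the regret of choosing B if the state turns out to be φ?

390

Best payoff under φ is 260.
Regret = 260 − (-130) = 390.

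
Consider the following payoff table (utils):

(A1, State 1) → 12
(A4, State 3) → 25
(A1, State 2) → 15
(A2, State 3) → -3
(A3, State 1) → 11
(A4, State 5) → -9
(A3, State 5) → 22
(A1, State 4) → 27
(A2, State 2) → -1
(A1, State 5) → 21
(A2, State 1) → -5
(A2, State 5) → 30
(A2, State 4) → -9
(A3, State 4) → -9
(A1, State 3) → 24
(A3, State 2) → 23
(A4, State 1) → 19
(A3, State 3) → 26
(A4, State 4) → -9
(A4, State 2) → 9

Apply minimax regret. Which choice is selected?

Column bests: State 1=19, State 2=23, State 3=26, State 4=27, State 5=30.
A1 regrets: 7, 8, 2, 0, 9 → max 9
A2 regrets: 24, 24, 29, 36, 0 → max 36
A3 regrets: 8, 0, 0, 36, 8 → max 36
A4 regrets: 0, 14, 1, 36, 39 → max 39
Smallest max regret = 9 → A1.

A1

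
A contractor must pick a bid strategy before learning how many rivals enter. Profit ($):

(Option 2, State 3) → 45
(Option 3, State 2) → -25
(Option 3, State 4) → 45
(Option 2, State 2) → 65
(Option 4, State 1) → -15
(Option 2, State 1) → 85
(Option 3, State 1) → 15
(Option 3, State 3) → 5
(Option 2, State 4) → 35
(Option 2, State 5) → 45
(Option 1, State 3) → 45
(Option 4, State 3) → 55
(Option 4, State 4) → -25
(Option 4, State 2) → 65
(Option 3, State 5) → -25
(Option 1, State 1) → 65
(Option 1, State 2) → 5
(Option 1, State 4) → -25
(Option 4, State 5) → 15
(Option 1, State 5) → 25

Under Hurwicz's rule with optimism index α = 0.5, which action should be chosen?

Option 2

Option 1: 0.5·65 + 0.5·(-25) = 20
Option 2: 0.5·85 + 0.5·35 = 60
Option 3: 0.5·45 + 0.5·(-25) = 10
Option 4: 0.5·65 + 0.5·(-25) = 20
Highest Hurwicz score = 60 → Option 2.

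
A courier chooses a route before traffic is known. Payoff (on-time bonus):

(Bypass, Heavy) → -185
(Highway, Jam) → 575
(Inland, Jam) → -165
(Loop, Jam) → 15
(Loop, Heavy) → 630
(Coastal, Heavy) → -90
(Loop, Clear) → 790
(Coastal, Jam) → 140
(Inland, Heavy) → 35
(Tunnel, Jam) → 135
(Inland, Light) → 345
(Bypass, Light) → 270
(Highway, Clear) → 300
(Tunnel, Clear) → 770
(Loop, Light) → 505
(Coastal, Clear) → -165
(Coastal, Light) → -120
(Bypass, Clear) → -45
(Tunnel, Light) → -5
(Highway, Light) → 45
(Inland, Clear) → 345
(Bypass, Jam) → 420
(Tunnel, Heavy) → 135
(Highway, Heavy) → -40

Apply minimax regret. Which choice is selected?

Tunnel

Column bests: Clear=790, Light=505, Heavy=630, Jam=575.
Inland regrets: 445, 160, 595, 740 → max 740
Tunnel regrets: 20, 510, 495, 440 → max 510
Bypass regrets: 835, 235, 815, 155 → max 835
Coastal regrets: 955, 625, 720, 435 → max 955
Highway regrets: 490, 460, 670, 0 → max 670
Loop regrets: 0, 0, 0, 560 → max 560
Smallest max regret = 510 → Tunnel.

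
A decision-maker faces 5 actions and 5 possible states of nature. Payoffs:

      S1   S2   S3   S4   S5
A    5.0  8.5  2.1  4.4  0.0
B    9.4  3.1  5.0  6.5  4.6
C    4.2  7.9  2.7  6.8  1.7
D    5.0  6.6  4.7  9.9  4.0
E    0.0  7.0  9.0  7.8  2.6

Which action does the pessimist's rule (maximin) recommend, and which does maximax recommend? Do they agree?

Row minima: A=0.0, B=3.1, C=1.7, D=4.0, E=0.0
Best worst-case = 4.0 → D.
Row maxima: A=8.5, B=9.4, C=7.9, D=9.9, E=9.0
Best best-case = 9.9 → D.

maximin → D; maximax → D (agree)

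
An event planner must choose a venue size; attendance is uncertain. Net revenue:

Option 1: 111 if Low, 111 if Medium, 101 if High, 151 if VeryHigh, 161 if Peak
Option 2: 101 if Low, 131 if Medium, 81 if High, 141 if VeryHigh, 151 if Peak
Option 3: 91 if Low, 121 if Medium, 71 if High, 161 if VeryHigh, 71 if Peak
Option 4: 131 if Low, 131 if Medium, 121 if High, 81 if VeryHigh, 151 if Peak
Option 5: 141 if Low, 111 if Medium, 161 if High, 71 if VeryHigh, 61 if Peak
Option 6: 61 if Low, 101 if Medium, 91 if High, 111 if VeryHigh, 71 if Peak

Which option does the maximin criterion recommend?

Option 1

Row minima: Option 1=101, Option 2=81, Option 3=71, Option 4=81, Option 5=61, Option 6=61
Best worst-case = 101 → Option 1.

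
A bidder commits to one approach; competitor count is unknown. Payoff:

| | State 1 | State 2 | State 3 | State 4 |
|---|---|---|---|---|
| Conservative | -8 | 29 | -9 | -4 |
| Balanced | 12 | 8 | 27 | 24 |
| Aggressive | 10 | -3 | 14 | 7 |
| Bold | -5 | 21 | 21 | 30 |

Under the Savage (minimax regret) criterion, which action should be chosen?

Column bests: State 1=12, State 2=29, State 3=27, State 4=30.
Conservative regrets: 20, 0, 36, 34 → max 36
Balanced regrets: 0, 21, 0, 6 → max 21
Aggressive regrets: 2, 32, 13, 23 → max 32
Bold regrets: 17, 8, 6, 0 → max 17
Smallest max regret = 17 → Bold.

Bold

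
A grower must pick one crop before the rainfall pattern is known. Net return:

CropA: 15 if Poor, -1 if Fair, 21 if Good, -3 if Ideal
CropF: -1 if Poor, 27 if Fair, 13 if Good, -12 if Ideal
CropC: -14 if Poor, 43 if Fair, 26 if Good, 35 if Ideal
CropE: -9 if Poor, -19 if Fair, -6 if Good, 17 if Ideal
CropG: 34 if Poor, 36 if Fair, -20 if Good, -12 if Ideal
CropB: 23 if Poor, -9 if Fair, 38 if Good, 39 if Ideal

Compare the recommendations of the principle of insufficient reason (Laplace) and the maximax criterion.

Row averages: CropA=8, CropF=6.75, CropC=22.5, CropE=-4.25, CropG=9.5, CropB=22.75
Highest average = 22.75 → CropB.
Row maxima: CropA=21, CropF=27, CropC=43, CropE=17, CropG=36, CropB=39
Best best-case = 43 → CropC.

laplace → CropB; maximax → CropC (disagree)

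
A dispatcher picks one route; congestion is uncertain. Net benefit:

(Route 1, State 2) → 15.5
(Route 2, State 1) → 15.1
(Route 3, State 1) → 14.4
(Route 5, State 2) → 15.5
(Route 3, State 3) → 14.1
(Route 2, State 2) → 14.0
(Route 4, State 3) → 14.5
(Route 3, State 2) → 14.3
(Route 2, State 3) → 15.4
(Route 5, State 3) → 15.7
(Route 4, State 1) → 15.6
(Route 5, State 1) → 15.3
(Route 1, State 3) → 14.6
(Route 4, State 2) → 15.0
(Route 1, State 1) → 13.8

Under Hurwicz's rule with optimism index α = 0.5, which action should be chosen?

Route 1: 0.5·15.5 + 0.5·13.8 = 14.65
Route 2: 0.5·15.4 + 0.5·14.0 = 14.7
Route 3: 0.5·14.4 + 0.5·14.1 = 14.25
Route 4: 0.5·15.6 + 0.5·14.5 = 15.05
Route 5: 0.5·15.7 + 0.5·15.3 = 15.5
Highest Hurwicz score = 15.5 → Route 5.

Route 5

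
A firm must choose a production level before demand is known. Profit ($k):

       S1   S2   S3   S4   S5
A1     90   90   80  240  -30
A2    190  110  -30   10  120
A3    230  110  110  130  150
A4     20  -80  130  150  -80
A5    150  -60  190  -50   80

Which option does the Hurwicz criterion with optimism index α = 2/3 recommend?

A3

A1: 2/3·240 + 1/3·(-30) = 150
A2: 2/3·190 + 1/3·(-30) = 350/3
A3: 2/3·230 + 1/3·110 = 190
A4: 2/3·150 + 1/3·(-80) = 220/3
A5: 2/3·190 + 1/3·(-60) = 320/3
Highest Hurwicz score = 190 → A3.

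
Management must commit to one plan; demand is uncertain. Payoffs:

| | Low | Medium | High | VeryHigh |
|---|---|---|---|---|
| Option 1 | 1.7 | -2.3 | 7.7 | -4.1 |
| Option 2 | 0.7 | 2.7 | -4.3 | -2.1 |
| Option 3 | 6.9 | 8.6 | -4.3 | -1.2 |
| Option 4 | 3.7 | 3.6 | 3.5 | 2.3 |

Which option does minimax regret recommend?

Column bests: Low=6.9, Medium=8.6, High=7.7, VeryHigh=2.3.
Option 1 regrets: 5.2, 10.9, 0.0, 6.4 → max 10.9
Option 2 regrets: 6.2, 5.9, 12.0, 4.4 → max 12.0
Option 3 regrets: 0.0, 0.0, 12.0, 3.5 → max 12.0
Option 4 regrets: 3.2, 5.0, 4.2, 0.0 → max 5.0
Smallest max regret = 5.0 → Option 4.

Option 4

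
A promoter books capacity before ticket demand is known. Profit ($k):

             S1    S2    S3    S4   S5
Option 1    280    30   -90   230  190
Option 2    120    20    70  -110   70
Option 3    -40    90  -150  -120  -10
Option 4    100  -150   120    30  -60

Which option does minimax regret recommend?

Column bests: S1=280, S2=90, S3=120, S4=230, S5=190.
Option 1 regrets: 0, 60, 210, 0, 0 → max 210
Option 2 regrets: 160, 70, 50, 340, 120 → max 340
Option 3 regrets: 320, 0, 270, 350, 200 → max 350
Option 4 regrets: 180, 240, 0, 200, 250 → max 250
Smallest max regret = 210 → Option 1.

Option 1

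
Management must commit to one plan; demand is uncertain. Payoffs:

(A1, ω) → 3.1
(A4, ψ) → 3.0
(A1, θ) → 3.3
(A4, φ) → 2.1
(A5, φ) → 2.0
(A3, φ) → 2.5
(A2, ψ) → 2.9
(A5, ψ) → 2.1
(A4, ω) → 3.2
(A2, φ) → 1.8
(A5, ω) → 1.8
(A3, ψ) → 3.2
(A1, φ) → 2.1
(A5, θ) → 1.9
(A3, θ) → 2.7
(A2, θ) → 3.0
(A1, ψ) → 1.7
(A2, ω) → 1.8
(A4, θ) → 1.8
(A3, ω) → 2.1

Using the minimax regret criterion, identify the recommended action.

Column bests: θ=3.3, φ=2.5, ψ=3.2, ω=3.2.
A1 regrets: 0.0, 0.4, 1.5, 0.1 → max 1.5
A2 regrets: 0.3, 0.7, 0.3, 1.4 → max 1.4
A3 regrets: 0.6, 0.0, 0.0, 1.1 → max 1.1
A4 regrets: 1.5, 0.4, 0.2, 0.0 → max 1.5
A5 regrets: 1.4, 0.5, 1.1, 1.4 → max 1.4
Smallest max regret = 1.1 → A3.

A3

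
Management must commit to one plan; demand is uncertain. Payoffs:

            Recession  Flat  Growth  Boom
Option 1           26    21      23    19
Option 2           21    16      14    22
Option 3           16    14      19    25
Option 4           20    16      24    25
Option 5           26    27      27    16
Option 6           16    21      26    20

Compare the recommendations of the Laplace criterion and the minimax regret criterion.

Row averages: Option 1=22.25, Option 2=18.25, Option 3=18.5, Option 4=21.25, Option 5=24, Option 6=20.75
Highest average = 24 → Option 5.
Column bests: Recession=26, Flat=27, Growth=27, Boom=25.
Option 1 regrets: 0, 6, 4, 6 → max 6
Option 2 regrets: 5, 11, 13, 3 → max 13
Option 3 regrets: 10, 13, 8, 0 → max 13
Option 4 regrets: 6, 11, 3, 0 → max 11
Option 5 regrets: 0, 0, 0, 9 → max 9
Option 6 regrets: 10, 6, 1, 5 → max 10
Smallest max regret = 6 → Option 1.

laplace → Option 5; minimax regret → Option 1 (disagree)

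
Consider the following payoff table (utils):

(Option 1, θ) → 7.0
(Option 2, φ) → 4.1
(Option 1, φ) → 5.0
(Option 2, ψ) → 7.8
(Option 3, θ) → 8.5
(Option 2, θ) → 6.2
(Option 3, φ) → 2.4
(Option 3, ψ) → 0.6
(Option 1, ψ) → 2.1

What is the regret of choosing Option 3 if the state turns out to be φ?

2.6

Best payoff under φ is 5.0.
Regret = 5.0 − 2.4 = 2.6.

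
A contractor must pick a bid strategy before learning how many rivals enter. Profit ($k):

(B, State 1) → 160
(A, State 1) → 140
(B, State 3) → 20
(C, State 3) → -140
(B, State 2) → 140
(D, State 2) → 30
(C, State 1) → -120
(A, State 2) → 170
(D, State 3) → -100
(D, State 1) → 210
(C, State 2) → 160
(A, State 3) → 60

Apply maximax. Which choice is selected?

D

Row maxima: A=170, B=160, C=160, D=210
Best best-case = 210 → D.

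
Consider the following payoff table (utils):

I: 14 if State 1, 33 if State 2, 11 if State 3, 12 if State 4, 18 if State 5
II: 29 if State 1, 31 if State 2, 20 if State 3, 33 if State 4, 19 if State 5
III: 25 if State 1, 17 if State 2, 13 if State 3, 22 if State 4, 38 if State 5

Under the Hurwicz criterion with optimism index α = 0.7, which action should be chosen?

III

I: 0.7·33 + 0.3·11 = 26.4
II: 0.7·33 + 0.3·19 = 28.8
III: 0.7·38 + 0.3·13 = 30.5
Highest Hurwicz score = 30.5 → III.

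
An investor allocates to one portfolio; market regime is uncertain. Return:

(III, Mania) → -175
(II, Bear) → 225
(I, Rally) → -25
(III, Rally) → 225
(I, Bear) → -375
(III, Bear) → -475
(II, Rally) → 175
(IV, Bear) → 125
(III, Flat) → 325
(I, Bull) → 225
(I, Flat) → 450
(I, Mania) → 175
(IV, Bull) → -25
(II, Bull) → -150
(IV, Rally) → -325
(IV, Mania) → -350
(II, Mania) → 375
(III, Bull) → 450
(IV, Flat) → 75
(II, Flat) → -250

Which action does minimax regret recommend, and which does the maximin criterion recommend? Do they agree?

minimax regret → I; maximin → II (disagree)

Column bests: Bear=225, Flat=450, Bull=450, Rally=225, Mania=375.
I regrets: 600, 0, 225, 250, 200 → max 600
II regrets: 0, 700, 600, 50, 0 → max 700
III regrets: 700, 125, 0, 0, 550 → max 700
IV regrets: 100, 375, 475, 550, 725 → max 725
Smallest max regret = 600 → I.
Row minima: I=-375, II=-250, III=-475, IV=-350
Best worst-case = -250 → II.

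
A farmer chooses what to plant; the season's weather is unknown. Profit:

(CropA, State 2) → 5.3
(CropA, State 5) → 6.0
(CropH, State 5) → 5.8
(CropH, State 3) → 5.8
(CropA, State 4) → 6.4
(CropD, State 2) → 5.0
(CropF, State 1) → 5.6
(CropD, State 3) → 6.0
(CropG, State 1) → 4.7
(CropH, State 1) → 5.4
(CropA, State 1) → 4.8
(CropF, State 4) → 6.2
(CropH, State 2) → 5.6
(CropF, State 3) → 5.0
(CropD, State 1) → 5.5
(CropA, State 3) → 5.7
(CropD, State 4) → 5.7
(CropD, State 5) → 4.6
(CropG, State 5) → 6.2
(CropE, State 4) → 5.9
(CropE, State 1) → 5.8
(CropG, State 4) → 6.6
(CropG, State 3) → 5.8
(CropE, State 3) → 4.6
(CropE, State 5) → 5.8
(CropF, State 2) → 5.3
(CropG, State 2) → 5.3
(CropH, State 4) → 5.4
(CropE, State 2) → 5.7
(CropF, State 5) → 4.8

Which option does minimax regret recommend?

CropA

Column bests: State 1=5.8, State 2=5.7, State 3=6.0, State 4=6.6, State 5=6.2.
CropF regrets: 0.2, 0.4, 1.0, 0.4, 1.4 → max 1.4
CropE regrets: 0.0, 0.0, 1.4, 0.7, 0.4 → max 1.4
CropA regrets: 1.0, 0.4, 0.3, 0.2, 0.2 → max 1.0
CropG regrets: 1.1, 0.4, 0.2, 0.0, 0.0 → max 1.1
CropD regrets: 0.3, 0.7, 0.0, 0.9, 1.6 → max 1.6
CropH regrets: 0.4, 0.1, 0.2, 1.2, 0.4 → max 1.2
Smallest max regret = 1.0 → CropA.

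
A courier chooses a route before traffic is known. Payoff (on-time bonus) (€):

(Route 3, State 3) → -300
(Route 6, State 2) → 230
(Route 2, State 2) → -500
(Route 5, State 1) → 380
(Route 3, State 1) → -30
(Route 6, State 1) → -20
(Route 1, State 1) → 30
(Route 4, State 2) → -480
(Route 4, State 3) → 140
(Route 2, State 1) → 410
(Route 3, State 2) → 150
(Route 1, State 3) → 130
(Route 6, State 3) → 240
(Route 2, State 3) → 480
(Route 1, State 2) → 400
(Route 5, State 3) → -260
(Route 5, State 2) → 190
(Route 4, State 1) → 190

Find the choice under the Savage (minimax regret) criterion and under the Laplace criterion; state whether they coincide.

minimax regret → Route 1; laplace → Route 1 (agree)

Column bests: State 1=410, State 2=400, State 3=480.
Route 1 regrets: 380, 0, 350 → max 380
Route 2 regrets: 0, 900, 0 → max 900
Route 3 regrets: 440, 250, 780 → max 780
Route 4 regrets: 220, 880, 340 → max 880
Route 5 regrets: 30, 210, 740 → max 740
Route 6 regrets: 430, 170, 240 → max 430
Smallest max regret = 380 → Route 1.
Row averages: Route 1=560/3, Route 2=130, Route 3=-60, Route 4=-50, Route 5=310/3, Route 6=150
Highest average = 560/3 → Route 1.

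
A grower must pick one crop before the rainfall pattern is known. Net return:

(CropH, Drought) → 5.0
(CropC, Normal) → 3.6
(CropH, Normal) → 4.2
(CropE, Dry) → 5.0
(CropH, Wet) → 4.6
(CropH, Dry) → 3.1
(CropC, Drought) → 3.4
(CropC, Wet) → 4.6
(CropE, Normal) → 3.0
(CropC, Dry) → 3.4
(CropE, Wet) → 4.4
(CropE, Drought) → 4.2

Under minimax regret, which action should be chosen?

Column bests: Drought=5.0, Dry=5.0, Normal=4.2, Wet=4.6.
CropE regrets: 0.8, 0.0, 1.2, 0.2 → max 1.2
CropC regrets: 1.6, 1.6, 0.6, 0.0 → max 1.6
CropH regrets: 0.0, 1.9, 0.0, 0.0 → max 1.9
Smallest max regret = 1.2 → CropE.

CropE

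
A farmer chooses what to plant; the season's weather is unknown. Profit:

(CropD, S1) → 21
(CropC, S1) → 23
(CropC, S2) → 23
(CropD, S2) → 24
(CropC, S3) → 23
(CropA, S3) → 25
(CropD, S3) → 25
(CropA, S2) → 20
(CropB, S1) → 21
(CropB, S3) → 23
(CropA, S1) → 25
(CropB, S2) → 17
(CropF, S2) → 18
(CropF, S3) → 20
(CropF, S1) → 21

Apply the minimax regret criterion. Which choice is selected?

Column bests: S1=25, S2=24, S3=25.
CropC regrets: 2, 1, 2 → max 2
CropD regrets: 4, 0, 0 → max 4
CropA regrets: 0, 4, 0 → max 4
CropB regrets: 4, 7, 2 → max 7
CropF regrets: 4, 6, 5 → max 6
Smallest max regret = 2 → CropC.

CropC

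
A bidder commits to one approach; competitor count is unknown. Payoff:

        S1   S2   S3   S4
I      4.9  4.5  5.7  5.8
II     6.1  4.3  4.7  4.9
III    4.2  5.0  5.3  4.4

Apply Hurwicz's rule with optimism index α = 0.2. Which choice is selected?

I: 0.2·5.8 + 0.8·4.5 = 4.76
II: 0.2·6.1 + 0.8·4.3 = 4.66
III: 0.2·5.3 + 0.8·4.2 = 4.42
Highest Hurwicz score = 4.76 → I.

I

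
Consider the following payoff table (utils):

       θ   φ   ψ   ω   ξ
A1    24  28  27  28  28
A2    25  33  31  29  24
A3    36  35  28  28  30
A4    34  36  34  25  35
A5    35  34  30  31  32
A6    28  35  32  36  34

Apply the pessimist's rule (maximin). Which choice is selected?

Row minima: A1=24, A2=24, A3=28, A4=25, A5=30, A6=28
Best worst-case = 30 → A5.

A5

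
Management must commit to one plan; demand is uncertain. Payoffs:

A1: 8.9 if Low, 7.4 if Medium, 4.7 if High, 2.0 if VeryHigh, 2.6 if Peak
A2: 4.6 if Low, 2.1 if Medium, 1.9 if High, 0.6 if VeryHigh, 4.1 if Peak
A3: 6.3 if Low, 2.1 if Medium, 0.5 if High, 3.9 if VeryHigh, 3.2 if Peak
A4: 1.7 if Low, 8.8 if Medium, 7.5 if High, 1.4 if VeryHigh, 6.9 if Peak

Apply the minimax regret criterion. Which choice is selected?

Column bests: Low=8.9, Medium=8.8, High=7.5, VeryHigh=3.9, Peak=6.9.
A1 regrets: 0.0, 1.4, 2.8, 1.9, 4.3 → max 4.3
A2 regrets: 4.3, 6.7, 5.6, 3.3, 2.8 → max 6.7
A3 regrets: 2.6, 6.7, 7.0, 0.0, 3.7 → max 7.0
A4 regrets: 7.2, 0.0, 0.0, 2.5, 0.0 → max 7.2
Smallest max regret = 4.3 → A1.

A1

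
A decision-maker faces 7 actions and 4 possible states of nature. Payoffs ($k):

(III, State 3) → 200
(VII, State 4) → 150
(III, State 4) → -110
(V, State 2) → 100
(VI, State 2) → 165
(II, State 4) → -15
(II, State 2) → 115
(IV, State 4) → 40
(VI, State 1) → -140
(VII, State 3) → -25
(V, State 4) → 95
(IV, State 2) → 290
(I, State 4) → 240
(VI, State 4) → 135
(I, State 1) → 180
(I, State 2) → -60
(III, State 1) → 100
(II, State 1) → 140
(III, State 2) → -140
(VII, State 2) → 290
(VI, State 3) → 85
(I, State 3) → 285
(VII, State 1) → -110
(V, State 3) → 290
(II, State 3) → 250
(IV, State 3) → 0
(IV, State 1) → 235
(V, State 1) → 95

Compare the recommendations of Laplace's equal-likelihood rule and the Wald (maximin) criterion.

Row averages: I=161.25, II=122.5, III=12.5, IV=141.25, V=145, VI=61.25, VII=76.25
Highest average = 161.25 → I.
Row minima: I=-60, II=-15, III=-140, IV=0, V=95, VI=-140, VII=-110
Best worst-case = 95 → V.

laplace → I; maximin → V (disagree)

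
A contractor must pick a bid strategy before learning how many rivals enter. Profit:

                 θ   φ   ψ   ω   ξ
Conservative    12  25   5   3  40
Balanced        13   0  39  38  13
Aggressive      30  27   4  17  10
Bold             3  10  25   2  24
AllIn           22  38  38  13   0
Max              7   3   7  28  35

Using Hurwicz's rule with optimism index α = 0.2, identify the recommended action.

Conservative

Conservative: 0.2·40 + 0.8·3 = 10.4
Balanced: 0.2·39 + 0.8·0 = 7.8
Aggressive: 0.2·30 + 0.8·4 = 9.2
Bold: 0.2·25 + 0.8·2 = 6.6
AllIn: 0.2·38 + 0.8·0 = 7.6
Max: 0.2·35 + 0.8·3 = 9.4
Highest Hurwicz score = 10.4 → Conservative.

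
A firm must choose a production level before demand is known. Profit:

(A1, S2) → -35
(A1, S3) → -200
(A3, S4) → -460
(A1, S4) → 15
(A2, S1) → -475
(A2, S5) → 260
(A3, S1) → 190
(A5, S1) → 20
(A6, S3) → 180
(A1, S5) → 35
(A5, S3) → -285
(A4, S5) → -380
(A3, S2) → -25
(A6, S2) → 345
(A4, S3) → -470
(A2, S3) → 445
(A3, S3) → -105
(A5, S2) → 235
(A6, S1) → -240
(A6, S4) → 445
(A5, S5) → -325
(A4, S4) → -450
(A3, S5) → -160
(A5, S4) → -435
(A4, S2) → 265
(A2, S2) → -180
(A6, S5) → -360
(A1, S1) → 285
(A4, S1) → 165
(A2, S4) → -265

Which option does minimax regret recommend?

A6

Column bests: S1=285, S2=345, S3=445, S4=445, S5=260.
A1 regrets: 0, 380, 645, 430, 225 → max 645
A2 regrets: 760, 525, 0, 710, 0 → max 760
A3 regrets: 95, 370, 550, 905, 420 → max 905
A4 regrets: 120, 80, 915, 895, 640 → max 915
A5 regrets: 265, 110, 730, 880, 585 → max 880
A6 regrets: 525, 0, 265, 0, 620 → max 620
Smallest max regret = 620 → A6.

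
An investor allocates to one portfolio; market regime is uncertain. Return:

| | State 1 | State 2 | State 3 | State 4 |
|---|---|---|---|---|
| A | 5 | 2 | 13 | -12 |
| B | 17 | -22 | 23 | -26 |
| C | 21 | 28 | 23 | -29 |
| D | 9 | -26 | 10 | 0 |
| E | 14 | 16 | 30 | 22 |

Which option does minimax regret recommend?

E

Column bests: State 1=21, State 2=28, State 3=30, State 4=22.
A regrets: 16, 26, 17, 34 → max 34
B regrets: 4, 50, 7, 48 → max 50
C regrets: 0, 0, 7, 51 → max 51
D regrets: 12, 54, 20, 22 → max 54
E regrets: 7, 12, 0, 0 → max 12
Smallest max regret = 12 → E.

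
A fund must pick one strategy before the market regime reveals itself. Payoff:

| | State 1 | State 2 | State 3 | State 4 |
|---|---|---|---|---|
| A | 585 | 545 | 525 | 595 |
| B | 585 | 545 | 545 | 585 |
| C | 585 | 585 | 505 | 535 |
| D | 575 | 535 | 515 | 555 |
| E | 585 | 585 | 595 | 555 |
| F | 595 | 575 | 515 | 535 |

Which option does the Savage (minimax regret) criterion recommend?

E

Column bests: State 1=595, State 2=585, State 3=595, State 4=595.
A regrets: 10, 40, 70, 0 → max 70
B regrets: 10, 40, 50, 10 → max 50
C regrets: 10, 0, 90, 60 → max 90
D regrets: 20, 50, 80, 40 → max 80
E regrets: 10, 0, 0, 40 → max 40
F regrets: 0, 10, 80, 60 → max 80
Smallest max regret = 40 → E.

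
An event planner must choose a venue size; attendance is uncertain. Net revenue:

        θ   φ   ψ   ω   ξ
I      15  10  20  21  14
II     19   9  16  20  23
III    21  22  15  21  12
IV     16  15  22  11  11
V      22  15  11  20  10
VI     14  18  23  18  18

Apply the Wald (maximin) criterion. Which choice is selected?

Row minima: I=10, II=9, III=12, IV=11, V=10, VI=14
Best worst-case = 14 → VI.

VI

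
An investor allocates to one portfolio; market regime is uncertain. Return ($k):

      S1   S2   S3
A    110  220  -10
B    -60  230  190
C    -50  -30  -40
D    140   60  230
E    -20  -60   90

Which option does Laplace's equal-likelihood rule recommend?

D

Row averages: A=320/3, B=120, C=-40, D=430/3, E=10/3
Highest average = 430/3 → D.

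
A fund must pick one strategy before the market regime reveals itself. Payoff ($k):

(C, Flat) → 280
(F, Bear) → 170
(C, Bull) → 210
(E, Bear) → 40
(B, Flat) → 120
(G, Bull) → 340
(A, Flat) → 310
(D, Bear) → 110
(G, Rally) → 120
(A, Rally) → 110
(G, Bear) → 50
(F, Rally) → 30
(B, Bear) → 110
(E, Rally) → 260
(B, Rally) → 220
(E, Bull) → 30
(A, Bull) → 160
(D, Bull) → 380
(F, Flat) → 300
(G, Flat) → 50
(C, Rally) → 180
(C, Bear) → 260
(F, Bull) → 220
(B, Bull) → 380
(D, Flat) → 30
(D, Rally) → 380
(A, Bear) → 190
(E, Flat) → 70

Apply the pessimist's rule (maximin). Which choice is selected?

Row minima: A=110, B=110, C=180, D=30, E=30, F=30, G=50
Best worst-case = 180 → C.

C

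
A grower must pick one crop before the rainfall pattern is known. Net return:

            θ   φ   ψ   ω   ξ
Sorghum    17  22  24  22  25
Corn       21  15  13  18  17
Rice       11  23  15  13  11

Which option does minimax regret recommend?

Column bests: θ=21, φ=23, ψ=24, ω=22, ξ=25.
Sorghum regrets: 4, 1, 0, 0, 0 → max 4
Corn regrets: 0, 8, 11, 4, 8 → max 11
Rice regrets: 10, 0, 9, 9, 14 → max 14
Smallest max regret = 4 → Sorghum.

Sorghum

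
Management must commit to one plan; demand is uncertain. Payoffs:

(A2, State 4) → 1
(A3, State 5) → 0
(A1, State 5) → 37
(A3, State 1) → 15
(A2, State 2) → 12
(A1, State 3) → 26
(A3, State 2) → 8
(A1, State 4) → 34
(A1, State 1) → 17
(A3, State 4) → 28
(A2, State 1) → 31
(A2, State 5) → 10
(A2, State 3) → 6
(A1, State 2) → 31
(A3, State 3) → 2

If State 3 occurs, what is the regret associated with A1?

Best payoff under State 3 is 26.
Regret = 26 − 26 = 0.

0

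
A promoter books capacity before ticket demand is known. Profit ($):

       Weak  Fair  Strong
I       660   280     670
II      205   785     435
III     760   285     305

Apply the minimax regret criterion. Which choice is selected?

III

Column bests: Weak=760, Fair=785, Strong=670.
I regrets: 100, 505, 0 → max 505
II regrets: 555, 0, 235 → max 555
III regrets: 0, 500, 365 → max 500
Smallest max regret = 500 → III.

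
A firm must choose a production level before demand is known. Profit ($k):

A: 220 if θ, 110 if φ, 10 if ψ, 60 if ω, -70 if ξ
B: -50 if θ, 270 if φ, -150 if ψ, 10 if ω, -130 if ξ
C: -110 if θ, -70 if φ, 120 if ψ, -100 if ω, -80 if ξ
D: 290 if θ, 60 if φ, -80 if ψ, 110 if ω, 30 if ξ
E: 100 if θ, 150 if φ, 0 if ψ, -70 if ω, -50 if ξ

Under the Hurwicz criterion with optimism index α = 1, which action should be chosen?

D

A: 1·220 + 0·(-70) = 220
B: 1·270 + 0·(-150) = 270
C: 1·120 + 0·(-110) = 120
D: 1·290 + 0·(-80) = 290
E: 1·150 + 0·(-70) = 150
Highest Hurwicz score = 290 → D.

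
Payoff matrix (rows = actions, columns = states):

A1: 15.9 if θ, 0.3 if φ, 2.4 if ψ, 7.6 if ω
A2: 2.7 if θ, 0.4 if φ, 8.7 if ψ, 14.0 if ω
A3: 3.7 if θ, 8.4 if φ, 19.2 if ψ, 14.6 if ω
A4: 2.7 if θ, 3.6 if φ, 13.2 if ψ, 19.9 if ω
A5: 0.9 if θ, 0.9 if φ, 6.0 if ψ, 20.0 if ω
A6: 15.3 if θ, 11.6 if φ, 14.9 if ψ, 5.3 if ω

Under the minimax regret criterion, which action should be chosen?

A3

Column bests: θ=15.9, φ=11.6, ψ=19.2, ω=20.0.
A1 regrets: 0.0, 11.3, 16.8, 12.4 → max 16.8
A2 regrets: 13.2, 11.2, 10.5, 6.0 → max 13.2
A3 regrets: 12.2, 3.2, 0.0, 5.4 → max 12.2
A4 regrets: 13.2, 8.0, 6.0, 0.1 → max 13.2
A5 regrets: 15.0, 10.7, 13.2, 0.0 → max 15.0
A6 regrets: 0.6, 0.0, 4.3, 14.7 → max 14.7
Smallest max regret = 12.2 → A3.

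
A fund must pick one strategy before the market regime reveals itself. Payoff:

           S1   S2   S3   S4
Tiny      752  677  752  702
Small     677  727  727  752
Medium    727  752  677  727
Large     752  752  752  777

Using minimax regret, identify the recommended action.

Column bests: S1=752, S2=752, S3=752, S4=777.
Tiny regrets: 0, 75, 0, 75 → max 75
Small regrets: 75, 25, 25, 25 → max 75
Medium regrets: 25, 0, 75, 50 → max 75
Large regrets: 0, 0, 0, 0 → max 0
Smallest max regret = 0 → Large.

Large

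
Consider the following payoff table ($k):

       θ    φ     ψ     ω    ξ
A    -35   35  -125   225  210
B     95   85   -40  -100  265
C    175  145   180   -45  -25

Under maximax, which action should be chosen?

B

Row maxima: A=225, B=265, C=180
Best best-case = 265 → B.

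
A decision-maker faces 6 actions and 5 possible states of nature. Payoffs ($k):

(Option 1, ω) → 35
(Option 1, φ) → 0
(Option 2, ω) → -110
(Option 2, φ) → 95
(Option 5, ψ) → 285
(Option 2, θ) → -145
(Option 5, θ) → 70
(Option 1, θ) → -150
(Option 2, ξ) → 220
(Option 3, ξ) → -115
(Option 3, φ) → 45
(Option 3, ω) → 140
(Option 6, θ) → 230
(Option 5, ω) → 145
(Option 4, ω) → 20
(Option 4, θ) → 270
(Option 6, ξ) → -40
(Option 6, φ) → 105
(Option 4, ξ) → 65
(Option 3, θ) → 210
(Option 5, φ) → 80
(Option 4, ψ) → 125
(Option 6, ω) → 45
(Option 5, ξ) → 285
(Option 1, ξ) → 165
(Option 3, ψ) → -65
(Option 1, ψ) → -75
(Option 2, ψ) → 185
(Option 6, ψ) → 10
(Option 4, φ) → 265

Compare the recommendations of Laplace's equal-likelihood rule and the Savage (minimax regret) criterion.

Row averages: Option 1=-5, Option 2=49, Option 3=43, Option 4=149, Option 5=173, Option 6=70
Highest average = 173 → Option 5.
Column bests: θ=270, φ=265, ψ=285, ω=145, ξ=285.
Option 1 regrets: 420, 265, 360, 110, 120 → max 420
Option 2 regrets: 415, 170, 100, 255, 65 → max 415
Option 3 regrets: 60, 220, 350, 5, 400 → max 400
Option 4 regrets: 0, 0, 160, 125, 220 → max 220
Option 5 regrets: 200, 185, 0, 0, 0 → max 200
Option 6 regrets: 40, 160, 275, 100, 325 → max 325
Smallest max regret = 200 → Option 5.

laplace → Option 5; minimax regret → Option 5 (agree)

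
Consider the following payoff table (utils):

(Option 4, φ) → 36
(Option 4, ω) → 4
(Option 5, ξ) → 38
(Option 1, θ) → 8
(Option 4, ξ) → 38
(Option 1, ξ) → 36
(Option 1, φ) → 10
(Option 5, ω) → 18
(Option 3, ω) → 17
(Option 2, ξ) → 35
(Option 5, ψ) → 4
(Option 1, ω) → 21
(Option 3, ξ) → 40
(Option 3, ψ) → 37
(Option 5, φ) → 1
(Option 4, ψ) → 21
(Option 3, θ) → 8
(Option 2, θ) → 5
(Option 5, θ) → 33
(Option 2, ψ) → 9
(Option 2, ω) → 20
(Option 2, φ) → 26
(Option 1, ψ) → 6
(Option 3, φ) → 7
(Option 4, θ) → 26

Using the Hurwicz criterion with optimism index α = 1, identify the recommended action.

Option 1: 1·36 + 0·6 = 36
Option 2: 1·35 + 0·5 = 35
Option 3: 1·40 + 0·7 = 40
Option 4: 1·38 + 0·4 = 38
Option 5: 1·38 + 0·1 = 38
Highest Hurwicz score = 40 → Option 3.

Option 3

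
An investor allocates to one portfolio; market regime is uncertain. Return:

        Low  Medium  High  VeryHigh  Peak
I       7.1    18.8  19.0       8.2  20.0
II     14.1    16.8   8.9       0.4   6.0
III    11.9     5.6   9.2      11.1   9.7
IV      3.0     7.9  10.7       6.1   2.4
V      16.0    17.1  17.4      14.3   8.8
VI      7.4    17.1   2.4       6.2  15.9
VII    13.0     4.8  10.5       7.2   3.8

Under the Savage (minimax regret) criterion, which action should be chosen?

Column bests: Low=16.0, Medium=18.8, High=19.0, VeryHigh=14.3, Peak=20.0.
I regrets: 8.9, 0.0, 0.0, 6.1, 0.0 → max 8.9
II regrets: 1.9, 2.0, 10.1, 13.9, 14.0 → max 14.0
III regrets: 4.1, 13.2, 9.8, 3.2, 10.3 → max 13.2
IV regrets: 13.0, 10.9, 8.3, 8.2, 17.6 → max 17.6
V regrets: 0.0, 1.7, 1.6, 0.0, 11.2 → max 11.2
VI regrets: 8.6, 1.7, 16.6, 8.1, 4.1 → max 16.6
VII regrets: 3.0, 14.0, 8.5, 7.1, 16.2 → max 16.2
Smallest max regret = 8.9 → I.

I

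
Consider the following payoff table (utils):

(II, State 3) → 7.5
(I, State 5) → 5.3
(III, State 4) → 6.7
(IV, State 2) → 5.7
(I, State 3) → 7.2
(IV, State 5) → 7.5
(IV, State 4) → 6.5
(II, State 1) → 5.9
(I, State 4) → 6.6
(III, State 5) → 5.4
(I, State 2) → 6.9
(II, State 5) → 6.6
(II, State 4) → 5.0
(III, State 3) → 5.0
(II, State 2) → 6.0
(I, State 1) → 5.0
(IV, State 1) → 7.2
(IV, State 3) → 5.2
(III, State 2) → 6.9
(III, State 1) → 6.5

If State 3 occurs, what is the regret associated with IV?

Best payoff under State 3 is 7.5.
Regret = 7.5 − 5.2 = 2.3.

2.3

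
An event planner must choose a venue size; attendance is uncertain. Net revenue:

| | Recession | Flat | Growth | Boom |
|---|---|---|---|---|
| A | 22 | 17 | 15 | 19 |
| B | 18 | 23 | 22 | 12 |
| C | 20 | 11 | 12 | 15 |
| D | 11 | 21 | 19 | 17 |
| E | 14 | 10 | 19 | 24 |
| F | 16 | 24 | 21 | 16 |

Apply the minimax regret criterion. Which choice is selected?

A

Column bests: Recession=22, Flat=24, Growth=22, Boom=24.
A regrets: 0, 7, 7, 5 → max 7
B regrets: 4, 1, 0, 12 → max 12
C regrets: 2, 13, 10, 9 → max 13
D regrets: 11, 3, 3, 7 → max 11
E regrets: 8, 14, 3, 0 → max 14
F regrets: 6, 0, 1, 8 → max 8
Smallest max regret = 7 → A.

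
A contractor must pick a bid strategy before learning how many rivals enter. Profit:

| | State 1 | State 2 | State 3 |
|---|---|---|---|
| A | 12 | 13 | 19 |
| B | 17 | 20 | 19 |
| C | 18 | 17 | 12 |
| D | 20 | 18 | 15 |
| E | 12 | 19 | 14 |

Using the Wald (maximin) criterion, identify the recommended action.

Row minima: A=12, B=17, C=12, D=15, E=12
Best worst-case = 17 → B.

B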